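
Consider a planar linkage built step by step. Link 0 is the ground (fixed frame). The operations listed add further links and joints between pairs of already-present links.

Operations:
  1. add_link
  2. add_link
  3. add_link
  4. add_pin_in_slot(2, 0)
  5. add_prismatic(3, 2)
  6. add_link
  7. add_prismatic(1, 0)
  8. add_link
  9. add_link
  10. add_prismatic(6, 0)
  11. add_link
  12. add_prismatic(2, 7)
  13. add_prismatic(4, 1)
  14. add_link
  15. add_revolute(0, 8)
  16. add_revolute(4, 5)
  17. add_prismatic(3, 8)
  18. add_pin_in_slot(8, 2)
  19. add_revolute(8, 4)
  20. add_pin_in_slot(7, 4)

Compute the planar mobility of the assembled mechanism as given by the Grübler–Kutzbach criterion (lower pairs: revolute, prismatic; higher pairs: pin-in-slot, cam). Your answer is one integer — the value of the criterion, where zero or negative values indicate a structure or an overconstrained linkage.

M = 3

L=1 J1=0 J2=0
add link → L=2 J1=0 J2=0
add link → L=3 J1=0 J2=0
add link → L=4 J1=0 J2=0
PS@2,0 dof=2 J2 → L=4 J1=0 J2=1
P@3,2 dof=1 J1 → L=4 J1=1 J2=1
add link → L=5 J1=1 J2=1
P@1,0 dof=1 J1 → L=5 J1=2 J2=1
add link → L=6 J1=2 J2=1
add link → L=7 J1=2 J2=1
P@6,0 dof=1 J1 → L=7 J1=3 J2=1
add link → L=8 J1=3 J2=1
P@2,7 dof=1 J1 → L=8 J1=4 J2=1
P@4,1 dof=1 J1 → L=8 J1=5 J2=1
add link → L=9 J1=5 J2=1
R@0,8 dof=1 J1 → L=9 J1=6 J2=1
R@4,5 dof=1 J1 → L=9 J1=7 J2=1
P@3,8 dof=1 J1 → L=9 J1=8 J2=1
PS@8,2 dof=2 J2 → L=9 J1=8 J2=2
R@8,4 dof=1 J1 → L=9 J1=9 J2=2
PS@7,4 dof=2 J2 → L=9 J1=9 J2=3
M=3(L−1)−2J1−J2=3·8−2·9−3=3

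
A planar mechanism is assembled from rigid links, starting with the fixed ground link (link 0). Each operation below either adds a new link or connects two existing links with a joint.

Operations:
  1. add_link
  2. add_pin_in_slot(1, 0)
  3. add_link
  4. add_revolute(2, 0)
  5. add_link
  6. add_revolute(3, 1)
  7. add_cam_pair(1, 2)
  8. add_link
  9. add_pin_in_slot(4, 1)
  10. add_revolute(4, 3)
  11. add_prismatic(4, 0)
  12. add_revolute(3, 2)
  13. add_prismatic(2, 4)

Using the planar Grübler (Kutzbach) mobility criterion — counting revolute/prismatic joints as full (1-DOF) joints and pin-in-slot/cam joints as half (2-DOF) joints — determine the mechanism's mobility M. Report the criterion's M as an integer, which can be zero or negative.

(L,J1,J2)=(1,0,0); link0 fixed
link1: (2,0,0)
PS 1-0 [J2]: (2,0,1)
link2: (3,0,1)
R 2-0 [J1]: (3,1,1)
link3: (4,1,1)
R 3-1 [J1]: (4,2,1)
C 1-2 [J2]: (4,2,2)
link4: (5,2,2)
PS 4-1 [J2]: (5,2,3)
R 4-3 [J1]: (5,3,3)
P 4-0 [J1]: (5,4,3)
R 3-2 [J1]: (5,5,3)
P 2-4 [J1]: (5,6,3)
Grübler: 3·4 − 2·6 − 3 = -3

M = -3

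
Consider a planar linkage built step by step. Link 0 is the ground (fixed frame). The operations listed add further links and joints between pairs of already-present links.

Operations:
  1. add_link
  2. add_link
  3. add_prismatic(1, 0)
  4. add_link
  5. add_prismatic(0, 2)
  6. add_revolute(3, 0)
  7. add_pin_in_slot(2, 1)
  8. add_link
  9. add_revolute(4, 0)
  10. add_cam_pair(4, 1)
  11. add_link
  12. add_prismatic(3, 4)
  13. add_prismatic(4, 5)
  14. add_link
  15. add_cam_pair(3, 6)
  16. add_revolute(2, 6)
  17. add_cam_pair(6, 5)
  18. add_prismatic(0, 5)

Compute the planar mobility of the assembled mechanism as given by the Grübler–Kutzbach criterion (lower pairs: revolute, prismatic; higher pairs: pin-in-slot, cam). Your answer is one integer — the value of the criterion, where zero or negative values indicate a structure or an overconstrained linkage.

M = -2

ground; <1,0,0>
#1 <2,0,0>
#2 <3,0,0>
P:1↔0 J1 <3,1,0>
#3 <4,1,0>
P:0↔2 J1 <4,2,0>
R:3↔0 J1 <4,3,0>
PS:2↔1 J2 <4,3,1>
#4 <5,3,1>
R:4↔0 J1 <5,4,1>
C:4↔1 J2 <5,4,2>
#5 <6,4,2>
P:3↔4 J1 <6,5,2>
P:4↔5 J1 <6,6,2>
#6 <7,6,2>
C:3↔6 J2 <7,6,3>
R:2↔6 J1 <7,7,3>
C:6↔5 J2 <7,7,4>
P:0↔5 J1 <7,8,4>
3×6 − 2×8 − 1×4 = -2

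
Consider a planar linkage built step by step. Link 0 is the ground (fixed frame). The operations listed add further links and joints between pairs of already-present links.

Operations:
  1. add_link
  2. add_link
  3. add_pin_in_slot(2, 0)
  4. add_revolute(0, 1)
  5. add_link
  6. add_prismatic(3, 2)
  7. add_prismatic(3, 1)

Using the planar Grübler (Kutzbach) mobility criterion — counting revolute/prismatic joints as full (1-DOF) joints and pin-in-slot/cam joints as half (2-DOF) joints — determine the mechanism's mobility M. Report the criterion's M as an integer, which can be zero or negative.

M = 2

link 0 = ground. State L|J1|J2 = 1|0|0
+link1  2|0|0
+link2  3|0|0
PS(2,0) f=2→J2  3|0|1
R(0,1) f=1→J1  3|1|1
+link3  4|1|1
P(3,2) f=1→J1  4|2|1
P(3,1) f=1→J1  4|3|1
M = 3(4−1)−2·3−1 = 9−6−1 = 2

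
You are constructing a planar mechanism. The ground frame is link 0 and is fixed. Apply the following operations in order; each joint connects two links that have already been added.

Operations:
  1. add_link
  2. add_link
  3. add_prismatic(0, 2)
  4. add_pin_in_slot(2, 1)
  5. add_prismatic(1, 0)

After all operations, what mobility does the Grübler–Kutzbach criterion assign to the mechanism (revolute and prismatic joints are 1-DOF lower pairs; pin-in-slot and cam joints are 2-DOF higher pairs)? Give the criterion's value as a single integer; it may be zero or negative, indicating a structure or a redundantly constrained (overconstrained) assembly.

ground; <1,0,0>
#1 <2,0,0>
#2 <3,0,0>
P:0↔2 J1 <3,1,0>
PS:2↔1 J2 <3,1,1>
P:1↔0 J1 <3,2,1>
3×2 − 2×2 − 1×1 = 1

M = 1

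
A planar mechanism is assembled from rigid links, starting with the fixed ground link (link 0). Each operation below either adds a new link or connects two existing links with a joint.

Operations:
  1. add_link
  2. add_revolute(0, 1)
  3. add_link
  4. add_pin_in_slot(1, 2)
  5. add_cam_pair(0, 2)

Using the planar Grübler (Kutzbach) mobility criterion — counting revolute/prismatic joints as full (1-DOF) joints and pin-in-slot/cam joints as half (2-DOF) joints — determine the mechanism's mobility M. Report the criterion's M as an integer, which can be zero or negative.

link 0 = ground. State L|J1|J2 = 1|0|0
+link1  2|0|0
R(0,1) f=1→J1  2|1|0
+link2  3|1|0
PS(1,2) f=2→J2  3|1|1
C(0,2) f=2→J2  3|1|2
M = 3(3−1)−2·1−2 = 6−2−2 = 2

M = 2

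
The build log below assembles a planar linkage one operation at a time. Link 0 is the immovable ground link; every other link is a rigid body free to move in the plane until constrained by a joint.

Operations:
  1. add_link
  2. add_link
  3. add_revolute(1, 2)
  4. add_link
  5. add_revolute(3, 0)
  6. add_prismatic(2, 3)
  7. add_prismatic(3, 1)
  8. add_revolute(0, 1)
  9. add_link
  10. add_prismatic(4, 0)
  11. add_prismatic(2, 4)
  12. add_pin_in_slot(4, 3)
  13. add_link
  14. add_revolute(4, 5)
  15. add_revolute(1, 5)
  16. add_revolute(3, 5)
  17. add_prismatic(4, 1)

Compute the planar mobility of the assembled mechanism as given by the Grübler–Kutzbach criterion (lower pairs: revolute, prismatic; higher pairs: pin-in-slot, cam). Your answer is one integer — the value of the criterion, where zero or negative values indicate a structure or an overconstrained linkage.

M = -8

(L,J1,J2)=(1,0,0); link0 fixed
link1: (2,0,0)
link2: (3,0,0)
R 1-2 [J1]: (3,1,0)
link3: (4,1,0)
R 3-0 [J1]: (4,2,0)
P 2-3 [J1]: (4,3,0)
P 3-1 [J1]: (4,4,0)
R 0-1 [J1]: (4,5,0)
link4: (5,5,0)
P 4-0 [J1]: (5,6,0)
P 2-4 [J1]: (5,7,0)
PS 4-3 [J2]: (5,7,1)
link5: (6,7,1)
R 4-5 [J1]: (6,8,1)
R 1-5 [J1]: (6,9,1)
R 3-5 [J1]: (6,10,1)
P 4-1 [J1]: (6,11,1)
Grübler: 3·5 − 2·11 − 1 = -8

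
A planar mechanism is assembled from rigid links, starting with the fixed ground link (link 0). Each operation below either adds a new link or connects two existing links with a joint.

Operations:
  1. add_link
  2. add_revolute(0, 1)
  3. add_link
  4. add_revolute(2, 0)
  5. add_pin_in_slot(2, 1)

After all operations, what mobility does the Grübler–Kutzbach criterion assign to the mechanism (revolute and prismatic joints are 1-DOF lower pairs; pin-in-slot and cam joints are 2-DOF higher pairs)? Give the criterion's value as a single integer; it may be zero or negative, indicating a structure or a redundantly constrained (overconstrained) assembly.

link 0 = ground. State L|J1|J2 = 1|0|0
+link1  2|0|0
R(0,1) f=1→J1  2|1|0
+link2  3|1|0
R(2,0) f=1→J1  3|2|0
PS(2,1) f=2→J2  3|2|1
M = 3(3−1)−2·2−1 = 6−4−1 = 1

M = 1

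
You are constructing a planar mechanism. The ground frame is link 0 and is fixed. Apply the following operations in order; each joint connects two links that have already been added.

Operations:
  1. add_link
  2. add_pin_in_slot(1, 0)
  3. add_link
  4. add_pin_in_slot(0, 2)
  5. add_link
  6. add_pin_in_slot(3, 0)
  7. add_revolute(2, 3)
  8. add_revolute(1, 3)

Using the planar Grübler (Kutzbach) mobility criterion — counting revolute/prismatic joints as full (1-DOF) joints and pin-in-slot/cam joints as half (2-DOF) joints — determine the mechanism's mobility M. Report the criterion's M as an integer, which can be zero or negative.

ground; <1,0,0>
#1 <2,0,0>
PS:1↔0 J2 <2,0,1>
#2 <3,0,1>
PS:0↔2 J2 <3,0,2>
#3 <4,0,2>
PS:3↔0 J2 <4,0,3>
R:2↔3 J1 <4,1,3>
R:1↔3 J1 <4,2,3>
3×3 − 2×2 − 1×3 = 2

M = 2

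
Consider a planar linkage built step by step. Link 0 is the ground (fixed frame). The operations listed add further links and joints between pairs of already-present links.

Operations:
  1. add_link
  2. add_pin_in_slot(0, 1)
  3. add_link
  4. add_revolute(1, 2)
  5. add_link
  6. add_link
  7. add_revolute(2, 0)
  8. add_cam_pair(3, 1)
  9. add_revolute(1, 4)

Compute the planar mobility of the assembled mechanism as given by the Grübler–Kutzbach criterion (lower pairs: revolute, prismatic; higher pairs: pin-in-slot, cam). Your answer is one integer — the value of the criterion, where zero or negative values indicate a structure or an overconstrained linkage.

ground; <1,0,0>
#1 <2,0,0>
PS:0↔1 J2 <2,0,1>
#2 <3,0,1>
R:1↔2 J1 <3,1,1>
#3 <4,1,1>
#4 <5,1,1>
R:2↔0 J1 <5,2,1>
C:3↔1 J2 <5,2,2>
R:1↔4 J1 <5,3,2>
3×4 − 2×3 − 1×2 = 4

M = 4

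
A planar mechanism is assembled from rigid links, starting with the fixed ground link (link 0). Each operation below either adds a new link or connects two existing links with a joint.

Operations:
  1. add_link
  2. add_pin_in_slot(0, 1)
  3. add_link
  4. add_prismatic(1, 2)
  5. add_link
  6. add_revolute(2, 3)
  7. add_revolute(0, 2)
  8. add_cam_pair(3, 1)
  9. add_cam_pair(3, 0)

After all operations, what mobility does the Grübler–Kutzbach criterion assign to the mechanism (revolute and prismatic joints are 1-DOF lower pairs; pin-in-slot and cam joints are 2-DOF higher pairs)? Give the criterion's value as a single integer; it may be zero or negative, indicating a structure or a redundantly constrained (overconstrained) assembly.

M = 0

L=1 J1=0 J2=0
add link → L=2 J1=0 J2=0
PS@0,1 dof=2 J2 → L=2 J1=0 J2=1
add link → L=3 J1=0 J2=1
P@1,2 dof=1 J1 → L=3 J1=1 J2=1
add link → L=4 J1=1 J2=1
R@2,3 dof=1 J1 → L=4 J1=2 J2=1
R@0,2 dof=1 J1 → L=4 J1=3 J2=1
C@3,1 dof=2 J2 → L=4 J1=3 J2=2
C@3,0 dof=2 J2 → L=4 J1=3 J2=3
M=3(L−1)−2J1−J2=3·3−2·3−3=0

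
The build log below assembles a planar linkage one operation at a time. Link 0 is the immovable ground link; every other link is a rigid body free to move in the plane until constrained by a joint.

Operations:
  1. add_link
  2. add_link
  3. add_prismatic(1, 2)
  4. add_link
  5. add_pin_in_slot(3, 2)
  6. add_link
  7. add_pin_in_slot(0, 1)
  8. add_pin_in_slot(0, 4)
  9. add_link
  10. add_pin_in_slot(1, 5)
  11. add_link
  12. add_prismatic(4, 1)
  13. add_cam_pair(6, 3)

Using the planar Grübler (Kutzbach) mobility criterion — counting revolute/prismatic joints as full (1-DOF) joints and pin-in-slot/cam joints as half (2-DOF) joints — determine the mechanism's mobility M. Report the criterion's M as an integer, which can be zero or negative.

ground; <1,0,0>
#1 <2,0,0>
#2 <3,0,0>
P:1↔2 J1 <3,1,0>
#3 <4,1,0>
PS:3↔2 J2 <4,1,1>
#4 <5,1,1>
PS:0↔1 J2 <5,1,2>
PS:0↔4 J2 <5,1,3>
#5 <6,1,3>
PS:1↔5 J2 <6,1,4>
#6 <7,1,4>
P:4↔1 J1 <7,2,4>
C:6↔3 J2 <7,2,5>
3×6 − 2×2 − 1×5 = 9

M = 9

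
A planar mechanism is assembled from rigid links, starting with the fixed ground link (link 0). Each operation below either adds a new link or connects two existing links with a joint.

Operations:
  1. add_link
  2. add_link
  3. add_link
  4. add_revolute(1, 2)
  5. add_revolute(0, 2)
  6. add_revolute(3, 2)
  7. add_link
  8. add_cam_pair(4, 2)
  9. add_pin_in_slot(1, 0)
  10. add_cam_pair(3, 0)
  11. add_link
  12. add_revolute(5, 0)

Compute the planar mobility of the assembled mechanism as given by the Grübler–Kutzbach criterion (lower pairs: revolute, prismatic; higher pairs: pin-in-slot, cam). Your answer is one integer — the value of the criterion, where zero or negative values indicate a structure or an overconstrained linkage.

(L,J1,J2)=(1,0,0); link0 fixed
link1: (2,0,0)
link2: (3,0,0)
link3: (4,0,0)
R 1-2 [J1]: (4,1,0)
R 0-2 [J1]: (4,2,0)
R 3-2 [J1]: (4,3,0)
link4: (5,3,0)
C 4-2 [J2]: (5,3,1)
PS 1-0 [J2]: (5,3,2)
C 3-0 [J2]: (5,3,3)
link5: (6,3,3)
R 5-0 [J1]: (6,4,3)
Grübler: 3·5 − 2·4 − 3 = 4

M = 4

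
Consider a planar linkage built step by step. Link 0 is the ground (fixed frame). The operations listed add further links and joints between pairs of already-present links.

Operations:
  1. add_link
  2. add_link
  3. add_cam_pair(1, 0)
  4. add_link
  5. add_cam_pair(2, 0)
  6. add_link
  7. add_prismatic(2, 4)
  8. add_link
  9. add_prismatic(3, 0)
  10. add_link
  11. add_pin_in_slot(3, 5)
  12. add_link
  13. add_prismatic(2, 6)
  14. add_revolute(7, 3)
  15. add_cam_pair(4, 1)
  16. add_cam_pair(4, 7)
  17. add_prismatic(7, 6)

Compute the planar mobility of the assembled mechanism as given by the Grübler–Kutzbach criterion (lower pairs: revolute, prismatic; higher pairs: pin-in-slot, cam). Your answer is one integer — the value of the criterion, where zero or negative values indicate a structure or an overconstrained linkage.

L=1 J1=0 J2=0
add link → L=2 J1=0 J2=0
add link → L=3 J1=0 J2=0
C@1,0 dof=2 J2 → L=3 J1=0 J2=1
add link → L=4 J1=0 J2=1
C@2,0 dof=2 J2 → L=4 J1=0 J2=2
add link → L=5 J1=0 J2=2
P@2,4 dof=1 J1 → L=5 J1=1 J2=2
add link → L=6 J1=1 J2=2
P@3,0 dof=1 J1 → L=6 J1=2 J2=2
add link → L=7 J1=2 J2=2
PS@3,5 dof=2 J2 → L=7 J1=2 J2=3
add link → L=8 J1=2 J2=3
P@2,6 dof=1 J1 → L=8 J1=3 J2=3
R@7,3 dof=1 J1 → L=8 J1=4 J2=3
C@4,1 dof=2 J2 → L=8 J1=4 J2=4
C@4,7 dof=2 J2 → L=8 J1=4 J2=5
P@7,6 dof=1 J1 → L=8 J1=5 J2=5
M=3(L−1)−2J1−J2=3·7−2·5−5=6

M = 6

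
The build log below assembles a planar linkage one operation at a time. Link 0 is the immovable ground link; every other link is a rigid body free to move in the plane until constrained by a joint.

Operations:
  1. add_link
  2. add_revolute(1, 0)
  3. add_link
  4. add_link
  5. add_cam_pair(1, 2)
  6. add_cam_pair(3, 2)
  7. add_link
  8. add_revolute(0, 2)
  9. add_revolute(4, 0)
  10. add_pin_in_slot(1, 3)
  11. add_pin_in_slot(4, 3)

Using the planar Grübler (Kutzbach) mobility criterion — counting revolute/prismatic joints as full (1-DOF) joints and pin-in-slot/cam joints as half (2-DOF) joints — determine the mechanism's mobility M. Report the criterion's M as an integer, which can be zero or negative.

M = 2

[1;0;0] (link 0 is ground)
L+ [2;0;0]
R(1,0)∈J1 [2;1;0]
L+ [3;1;0]
L+ [4;1;0]
C(1,2)∈J2 [4;1;1]
C(3,2)∈J2 [4;1;2]
L+ [5;1;2]
R(0,2)∈J1 [5;2;2]
R(4,0)∈J1 [5;3;2]
PS(1,3)∈J2 [5;3;3]
PS(4,3)∈J2 [5;3;4]
mobility = 12 − 6 − 4 = 2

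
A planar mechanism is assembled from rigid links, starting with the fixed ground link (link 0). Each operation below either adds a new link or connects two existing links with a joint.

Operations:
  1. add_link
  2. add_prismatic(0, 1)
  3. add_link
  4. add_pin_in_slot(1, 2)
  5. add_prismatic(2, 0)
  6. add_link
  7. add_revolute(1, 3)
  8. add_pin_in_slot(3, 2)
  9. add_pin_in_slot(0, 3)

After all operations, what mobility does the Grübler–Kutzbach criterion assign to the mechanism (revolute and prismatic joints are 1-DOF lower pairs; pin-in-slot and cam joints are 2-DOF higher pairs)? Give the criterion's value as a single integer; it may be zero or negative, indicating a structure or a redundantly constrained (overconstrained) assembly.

M = 0

ground; <1,0,0>
#1 <2,0,0>
P:0↔1 J1 <2,1,0>
#2 <3,1,0>
PS:1↔2 J2 <3,1,1>
P:2↔0 J1 <3,2,1>
#3 <4,2,1>
R:1↔3 J1 <4,3,1>
PS:3↔2 J2 <4,3,2>
PS:0↔3 J2 <4,3,3>
3×3 − 2×3 − 1×3 = 0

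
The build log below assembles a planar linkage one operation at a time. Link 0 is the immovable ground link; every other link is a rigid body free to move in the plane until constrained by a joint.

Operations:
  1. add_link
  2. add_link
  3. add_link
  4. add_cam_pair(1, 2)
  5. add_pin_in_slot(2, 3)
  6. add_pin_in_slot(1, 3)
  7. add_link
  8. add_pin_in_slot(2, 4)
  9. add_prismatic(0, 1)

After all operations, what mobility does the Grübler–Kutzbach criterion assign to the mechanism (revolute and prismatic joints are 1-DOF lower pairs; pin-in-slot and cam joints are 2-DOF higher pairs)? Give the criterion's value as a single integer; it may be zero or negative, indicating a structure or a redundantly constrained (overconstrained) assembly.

M = 6

(L,J1,J2)=(1,0,0); link0 fixed
link1: (2,0,0)
link2: (3,0,0)
link3: (4,0,0)
C 1-2 [J2]: (4,0,1)
PS 2-3 [J2]: (4,0,2)
PS 1-3 [J2]: (4,0,3)
link4: (5,0,3)
PS 2-4 [J2]: (5,0,4)
P 0-1 [J1]: (5,1,4)
Grübler: 3·4 − 2·1 − 4 = 6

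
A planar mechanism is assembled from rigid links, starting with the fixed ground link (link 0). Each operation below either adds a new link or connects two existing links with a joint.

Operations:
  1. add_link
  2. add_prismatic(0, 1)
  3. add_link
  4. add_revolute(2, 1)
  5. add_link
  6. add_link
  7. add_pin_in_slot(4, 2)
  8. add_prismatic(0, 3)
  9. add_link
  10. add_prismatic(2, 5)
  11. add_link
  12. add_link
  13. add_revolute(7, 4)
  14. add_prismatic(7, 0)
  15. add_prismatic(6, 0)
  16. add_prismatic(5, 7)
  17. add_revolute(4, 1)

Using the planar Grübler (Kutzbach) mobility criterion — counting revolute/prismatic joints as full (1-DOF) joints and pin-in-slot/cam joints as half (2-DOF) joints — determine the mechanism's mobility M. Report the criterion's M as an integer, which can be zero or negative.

link 0 = ground. State L|J1|J2 = 1|0|0
+link1  2|0|0
P(0,1) f=1→J1  2|1|0
+link2  3|1|0
R(2,1) f=1→J1  3|2|0
+link3  4|2|0
+link4  5|2|0
PS(4,2) f=2→J2  5|2|1
P(0,3) f=1→J1  5|3|1
+link5  6|3|1
P(2,5) f=1→J1  6|4|1
+link6  7|4|1
+link7  8|4|1
R(7,4) f=1→J1  8|5|1
P(7,0) f=1→J1  8|6|1
P(6,0) f=1→J1  8|7|1
P(5,7) f=1→J1  8|8|1
R(4,1) f=1→J1  8|9|1
M = 3(8−1)−2·9−1 = 21−18−1 = 2

M = 2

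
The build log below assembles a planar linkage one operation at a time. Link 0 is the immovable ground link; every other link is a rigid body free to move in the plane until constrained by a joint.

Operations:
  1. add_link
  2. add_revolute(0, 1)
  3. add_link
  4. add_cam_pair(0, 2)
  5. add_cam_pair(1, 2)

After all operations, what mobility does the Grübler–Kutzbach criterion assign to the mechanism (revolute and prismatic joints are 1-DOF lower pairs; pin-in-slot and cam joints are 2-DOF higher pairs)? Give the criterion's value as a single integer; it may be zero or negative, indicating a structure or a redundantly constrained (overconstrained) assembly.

M = 2

ground; <1,0,0>
#1 <2,0,0>
R:0↔1 J1 <2,1,0>
#2 <3,1,0>
C:0↔2 J2 <3,1,1>
C:1↔2 J2 <3,1,2>
3×2 − 2×1 − 1×2 = 2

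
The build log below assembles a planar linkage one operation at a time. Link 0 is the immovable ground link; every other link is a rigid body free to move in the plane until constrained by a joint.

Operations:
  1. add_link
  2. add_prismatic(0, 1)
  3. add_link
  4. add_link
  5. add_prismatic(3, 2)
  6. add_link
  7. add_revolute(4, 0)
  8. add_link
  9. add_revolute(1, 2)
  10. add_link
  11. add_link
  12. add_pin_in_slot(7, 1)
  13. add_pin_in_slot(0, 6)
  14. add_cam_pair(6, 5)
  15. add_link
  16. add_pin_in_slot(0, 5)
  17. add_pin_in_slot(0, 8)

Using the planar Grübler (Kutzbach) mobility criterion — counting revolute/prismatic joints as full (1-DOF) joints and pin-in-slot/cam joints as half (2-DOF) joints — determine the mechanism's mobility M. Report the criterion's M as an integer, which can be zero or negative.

M = 11

(L,J1,J2)=(1,0,0); link0 fixed
link1: (2,0,0)
P 0-1 [J1]: (2,1,0)
link2: (3,1,0)
link3: (4,1,0)
P 3-2 [J1]: (4,2,0)
link4: (5,2,0)
R 4-0 [J1]: (5,3,0)
link5: (6,3,0)
R 1-2 [J1]: (6,4,0)
link6: (7,4,0)
link7: (8,4,0)
PS 7-1 [J2]: (8,4,1)
PS 0-6 [J2]: (8,4,2)
C 6-5 [J2]: (8,4,3)
link8: (9,4,3)
PS 0-5 [J2]: (9,4,4)
PS 0-8 [J2]: (9,4,5)
Grübler: 3·8 − 2·4 − 5 = 11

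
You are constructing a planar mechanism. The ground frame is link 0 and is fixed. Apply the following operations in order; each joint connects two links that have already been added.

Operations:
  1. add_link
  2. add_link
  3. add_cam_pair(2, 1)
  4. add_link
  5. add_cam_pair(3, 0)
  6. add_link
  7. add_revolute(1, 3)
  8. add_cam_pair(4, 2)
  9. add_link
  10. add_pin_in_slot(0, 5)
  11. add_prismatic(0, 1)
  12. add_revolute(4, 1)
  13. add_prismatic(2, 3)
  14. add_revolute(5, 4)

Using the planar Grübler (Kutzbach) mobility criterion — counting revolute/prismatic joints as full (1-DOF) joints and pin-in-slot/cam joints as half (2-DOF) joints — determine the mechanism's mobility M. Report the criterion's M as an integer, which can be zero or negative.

M = 1

[1;0;0] (link 0 is ground)
L+ [2;0;0]
L+ [3;0;0]
C(2,1)∈J2 [3;0;1]
L+ [4;0;1]
C(3,0)∈J2 [4;0;2]
L+ [5;0;2]
R(1,3)∈J1 [5;1;2]
C(4,2)∈J2 [5;1;3]
L+ [6;1;3]
PS(0,5)∈J2 [6;1;4]
P(0,1)∈J1 [6;2;4]
R(4,1)∈J1 [6;3;4]
P(2,3)∈J1 [6;4;4]
R(5,4)∈J1 [6;5;4]
mobility = 15 − 10 − 4 = 1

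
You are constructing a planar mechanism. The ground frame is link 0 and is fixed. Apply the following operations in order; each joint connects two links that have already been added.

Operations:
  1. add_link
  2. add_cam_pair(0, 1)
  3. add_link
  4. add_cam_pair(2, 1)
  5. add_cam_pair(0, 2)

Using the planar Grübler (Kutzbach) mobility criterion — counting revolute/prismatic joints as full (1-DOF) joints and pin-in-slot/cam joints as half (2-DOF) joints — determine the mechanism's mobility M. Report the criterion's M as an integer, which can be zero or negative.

M = 3

(L,J1,J2)=(1,0,0); link0 fixed
link1: (2,0,0)
C 0-1 [J2]: (2,0,1)
link2: (3,0,1)
C 2-1 [J2]: (3,0,2)
C 0-2 [J2]: (3,0,3)
Grübler: 3·2 − 2·0 − 3 = 3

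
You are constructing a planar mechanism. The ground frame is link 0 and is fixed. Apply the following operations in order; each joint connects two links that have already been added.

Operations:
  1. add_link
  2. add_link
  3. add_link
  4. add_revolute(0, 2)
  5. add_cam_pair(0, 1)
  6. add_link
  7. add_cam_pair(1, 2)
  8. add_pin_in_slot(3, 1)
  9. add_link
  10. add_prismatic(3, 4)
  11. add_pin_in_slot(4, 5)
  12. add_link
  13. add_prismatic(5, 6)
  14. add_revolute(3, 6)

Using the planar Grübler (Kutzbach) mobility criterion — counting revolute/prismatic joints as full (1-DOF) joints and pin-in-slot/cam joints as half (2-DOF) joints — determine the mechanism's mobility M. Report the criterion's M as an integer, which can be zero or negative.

M = 6

link 0 = ground. State L|J1|J2 = 1|0|0
+link1  2|0|0
+link2  3|0|0
+link3  4|0|0
R(0,2) f=1→J1  4|1|0
C(0,1) f=2→J2  4|1|1
+link4  5|1|1
C(1,2) f=2→J2  5|1|2
PS(3,1) f=2→J2  5|1|3
+link5  6|1|3
P(3,4) f=1→J1  6|2|3
PS(4,5) f=2→J2  6|2|4
+link6  7|2|4
P(5,6) f=1→J1  7|3|4
R(3,6) f=1→J1  7|4|4
M = 3(7−1)−2·4−4 = 18−8−4 = 6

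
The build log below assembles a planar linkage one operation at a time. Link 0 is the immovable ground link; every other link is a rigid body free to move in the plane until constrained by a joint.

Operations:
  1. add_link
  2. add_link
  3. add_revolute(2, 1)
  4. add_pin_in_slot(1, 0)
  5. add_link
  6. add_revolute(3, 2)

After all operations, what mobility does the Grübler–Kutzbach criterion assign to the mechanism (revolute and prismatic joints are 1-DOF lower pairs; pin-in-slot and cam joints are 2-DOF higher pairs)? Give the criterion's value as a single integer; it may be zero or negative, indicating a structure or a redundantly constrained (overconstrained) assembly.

L=1 J1=0 J2=0
add link → L=2 J1=0 J2=0
add link → L=3 J1=0 J2=0
R@2,1 dof=1 J1 → L=3 J1=1 J2=0
PS@1,0 dof=2 J2 → L=3 J1=1 J2=1
add link → L=4 J1=1 J2=1
R@3,2 dof=1 J1 → L=4 J1=2 J2=1
M=3(L−1)−2J1−J2=3·3−2·2−1=4

M = 4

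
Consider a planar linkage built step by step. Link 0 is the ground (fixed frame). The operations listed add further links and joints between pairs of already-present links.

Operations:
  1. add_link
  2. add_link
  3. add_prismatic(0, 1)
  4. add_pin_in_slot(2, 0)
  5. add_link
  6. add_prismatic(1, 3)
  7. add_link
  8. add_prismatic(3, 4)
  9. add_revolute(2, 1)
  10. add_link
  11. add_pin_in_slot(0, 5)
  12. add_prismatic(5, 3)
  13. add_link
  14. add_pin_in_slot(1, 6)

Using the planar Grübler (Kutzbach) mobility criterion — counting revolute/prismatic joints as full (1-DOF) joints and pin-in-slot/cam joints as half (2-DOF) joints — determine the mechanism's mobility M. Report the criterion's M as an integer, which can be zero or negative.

(L,J1,J2)=(1,0,0); link0 fixed
link1: (2,0,0)
link2: (3,0,0)
P 0-1 [J1]: (3,1,0)
PS 2-0 [J2]: (3,1,1)
link3: (4,1,1)
P 1-3 [J1]: (4,2,1)
link4: (5,2,1)
P 3-4 [J1]: (5,3,1)
R 2-1 [J1]: (5,4,1)
link5: (6,4,1)
PS 0-5 [J2]: (6,4,2)
P 5-3 [J1]: (6,5,2)
link6: (7,5,2)
PS 1-6 [J2]: (7,5,3)
Grübler: 3·6 − 2·5 − 3 = 5

M = 5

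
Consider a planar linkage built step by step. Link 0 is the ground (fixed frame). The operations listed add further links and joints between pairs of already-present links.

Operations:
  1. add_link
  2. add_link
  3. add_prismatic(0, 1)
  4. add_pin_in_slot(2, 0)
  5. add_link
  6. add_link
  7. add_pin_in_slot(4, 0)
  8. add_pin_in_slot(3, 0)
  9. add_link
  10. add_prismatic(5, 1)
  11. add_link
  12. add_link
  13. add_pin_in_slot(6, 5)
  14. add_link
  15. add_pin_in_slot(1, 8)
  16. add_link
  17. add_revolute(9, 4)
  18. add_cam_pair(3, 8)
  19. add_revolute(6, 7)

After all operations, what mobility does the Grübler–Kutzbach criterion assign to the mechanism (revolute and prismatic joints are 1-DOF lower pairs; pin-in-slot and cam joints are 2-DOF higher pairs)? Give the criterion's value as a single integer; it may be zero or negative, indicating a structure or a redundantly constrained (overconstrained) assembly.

link 0 = ground. State L|J1|J2 = 1|0|0
+link1  2|0|0
+link2  3|0|0
P(0,1) f=1→J1  3|1|0
PS(2,0) f=2→J2  3|1|1
+link3  4|1|1
+link4  5|1|1
PS(4,0) f=2→J2  5|1|2
PS(3,0) f=2→J2  5|1|3
+link5  6|1|3
P(5,1) f=1→J1  6|2|3
+link6  7|2|3
+link7  8|2|3
PS(6,5) f=2→J2  8|2|4
+link8  9|2|4
PS(1,8) f=2→J2  9|2|5
+link9  10|2|5
R(9,4) f=1→J1  10|3|5
C(3,8) f=2→J2  10|3|6
R(6,7) f=1→J1  10|4|6
M = 3(10−1)−2·4−6 = 27−8−6 = 13

M = 13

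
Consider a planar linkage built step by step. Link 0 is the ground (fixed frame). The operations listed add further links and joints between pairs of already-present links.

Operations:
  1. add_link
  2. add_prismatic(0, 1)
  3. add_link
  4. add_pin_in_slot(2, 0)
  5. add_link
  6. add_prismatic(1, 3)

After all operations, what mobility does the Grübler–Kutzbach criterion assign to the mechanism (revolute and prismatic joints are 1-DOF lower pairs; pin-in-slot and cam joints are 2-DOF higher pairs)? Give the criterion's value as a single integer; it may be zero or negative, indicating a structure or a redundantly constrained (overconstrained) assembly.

(L,J1,J2)=(1,0,0); link0 fixed
link1: (2,0,0)
P 0-1 [J1]: (2,1,0)
link2: (3,1,0)
PS 2-0 [J2]: (3,1,1)
link3: (4,1,1)
P 1-3 [J1]: (4,2,1)
Grübler: 3·3 − 2·2 − 1 = 4

M = 4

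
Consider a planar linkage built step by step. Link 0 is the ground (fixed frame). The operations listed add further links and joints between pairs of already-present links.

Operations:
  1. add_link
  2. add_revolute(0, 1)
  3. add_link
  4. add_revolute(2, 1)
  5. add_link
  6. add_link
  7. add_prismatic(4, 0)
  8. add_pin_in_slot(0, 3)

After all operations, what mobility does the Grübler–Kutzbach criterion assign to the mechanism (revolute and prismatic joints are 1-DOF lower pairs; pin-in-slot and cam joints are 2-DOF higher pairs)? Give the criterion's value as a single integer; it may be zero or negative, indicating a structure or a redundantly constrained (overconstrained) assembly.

M = 5

link 0 = ground. State L|J1|J2 = 1|0|0
+link1  2|0|0
R(0,1) f=1→J1  2|1|0
+link2  3|1|0
R(2,1) f=1→J1  3|2|0
+link3  4|2|0
+link4  5|2|0
P(4,0) f=1→J1  5|3|0
PS(0,3) f=2→J2  5|3|1
M = 3(5−1)−2·3−1 = 12−6−1 = 5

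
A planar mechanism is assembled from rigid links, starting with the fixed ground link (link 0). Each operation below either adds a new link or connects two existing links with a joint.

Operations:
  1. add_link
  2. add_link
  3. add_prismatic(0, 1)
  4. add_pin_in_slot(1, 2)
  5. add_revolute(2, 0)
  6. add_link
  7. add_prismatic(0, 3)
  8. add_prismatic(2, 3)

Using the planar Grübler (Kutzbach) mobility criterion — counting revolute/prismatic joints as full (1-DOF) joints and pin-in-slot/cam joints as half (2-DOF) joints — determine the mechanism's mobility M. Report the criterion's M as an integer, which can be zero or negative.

M = 0

(L,J1,J2)=(1,0,0); link0 fixed
link1: (2,0,0)
link2: (3,0,0)
P 0-1 [J1]: (3,1,0)
PS 1-2 [J2]: (3,1,1)
R 2-0 [J1]: (3,2,1)
link3: (4,2,1)
P 0-3 [J1]: (4,3,1)
P 2-3 [J1]: (4,4,1)
Grübler: 3·3 − 2·4 − 1 = 0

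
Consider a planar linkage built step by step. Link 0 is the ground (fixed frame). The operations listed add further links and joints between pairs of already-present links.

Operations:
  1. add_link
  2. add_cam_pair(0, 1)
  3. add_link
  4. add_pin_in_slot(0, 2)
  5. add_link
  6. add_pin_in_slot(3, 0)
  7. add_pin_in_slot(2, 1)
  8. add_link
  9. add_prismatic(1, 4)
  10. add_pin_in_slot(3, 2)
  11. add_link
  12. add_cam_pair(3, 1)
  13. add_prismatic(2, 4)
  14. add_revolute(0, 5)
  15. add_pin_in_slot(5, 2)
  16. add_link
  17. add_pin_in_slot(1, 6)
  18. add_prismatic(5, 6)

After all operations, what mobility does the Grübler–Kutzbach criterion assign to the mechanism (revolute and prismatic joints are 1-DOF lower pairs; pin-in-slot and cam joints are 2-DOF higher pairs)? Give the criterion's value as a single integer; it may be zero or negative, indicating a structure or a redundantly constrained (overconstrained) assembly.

M = 2

(L,J1,J2)=(1,0,0); link0 fixed
link1: (2,0,0)
C 0-1 [J2]: (2,0,1)
link2: (3,0,1)
PS 0-2 [J2]: (3,0,2)
link3: (4,0,2)
PS 3-0 [J2]: (4,0,3)
PS 2-1 [J2]: (4,0,4)
link4: (5,0,4)
P 1-4 [J1]: (5,1,4)
PS 3-2 [J2]: (5,1,5)
link5: (6,1,5)
C 3-1 [J2]: (6,1,6)
P 2-4 [J1]: (6,2,6)
R 0-5 [J1]: (6,3,6)
PS 5-2 [J2]: (6,3,7)
link6: (7,3,7)
PS 1-6 [J2]: (7,3,8)
P 5-6 [J1]: (7,4,8)
Grübler: 3·6 − 2·4 − 8 = 2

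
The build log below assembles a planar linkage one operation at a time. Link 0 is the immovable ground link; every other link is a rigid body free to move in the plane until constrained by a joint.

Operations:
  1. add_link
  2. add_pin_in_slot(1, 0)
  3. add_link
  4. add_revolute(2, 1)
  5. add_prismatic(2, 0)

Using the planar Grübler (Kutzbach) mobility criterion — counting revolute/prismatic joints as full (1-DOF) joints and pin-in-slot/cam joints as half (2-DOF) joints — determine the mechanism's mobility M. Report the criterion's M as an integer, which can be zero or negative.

(L,J1,J2)=(1,0,0); link0 fixed
link1: (2,0,0)
PS 1-0 [J2]: (2,0,1)
link2: (3,0,1)
R 2-1 [J1]: (3,1,1)
P 2-0 [J1]: (3,2,1)
Grübler: 3·2 − 2·2 − 1 = 1

M = 1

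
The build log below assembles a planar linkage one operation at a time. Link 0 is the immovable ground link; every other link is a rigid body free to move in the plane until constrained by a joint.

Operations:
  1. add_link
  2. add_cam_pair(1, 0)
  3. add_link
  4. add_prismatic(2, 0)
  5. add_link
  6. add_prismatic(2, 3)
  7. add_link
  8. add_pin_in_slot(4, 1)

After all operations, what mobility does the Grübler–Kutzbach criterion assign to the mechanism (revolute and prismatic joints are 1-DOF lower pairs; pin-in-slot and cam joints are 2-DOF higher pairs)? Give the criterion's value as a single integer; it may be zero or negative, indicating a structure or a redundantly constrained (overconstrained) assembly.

link 0 = ground. State L|J1|J2 = 1|0|0
+link1  2|0|0
C(1,0) f=2→J2  2|0|1
+link2  3|0|1
P(2,0) f=1→J1  3|1|1
+link3  4|1|1
P(2,3) f=1→J1  4|2|1
+link4  5|2|1
PS(4,1) f=2→J2  5|2|2
M = 3(5−1)−2·2−2 = 12−4−2 = 6

M = 6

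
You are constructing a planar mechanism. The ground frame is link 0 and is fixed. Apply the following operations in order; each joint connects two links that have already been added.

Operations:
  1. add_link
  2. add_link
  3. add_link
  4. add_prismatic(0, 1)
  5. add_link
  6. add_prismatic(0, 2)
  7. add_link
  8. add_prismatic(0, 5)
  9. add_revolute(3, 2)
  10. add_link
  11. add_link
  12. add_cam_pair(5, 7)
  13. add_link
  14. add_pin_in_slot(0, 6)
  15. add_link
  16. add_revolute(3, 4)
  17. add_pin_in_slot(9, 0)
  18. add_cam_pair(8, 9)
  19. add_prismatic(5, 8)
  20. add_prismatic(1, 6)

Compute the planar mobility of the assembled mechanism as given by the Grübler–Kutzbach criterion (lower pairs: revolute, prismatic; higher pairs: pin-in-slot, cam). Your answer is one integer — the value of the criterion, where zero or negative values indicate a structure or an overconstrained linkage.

M = 9

ground; <1,0,0>
#1 <2,0,0>
#2 <3,0,0>
#3 <4,0,0>
P:0↔1 J1 <4,1,0>
#4 <5,1,0>
P:0↔2 J1 <5,2,0>
#5 <6,2,0>
P:0↔5 J1 <6,3,0>
R:3↔2 J1 <6,4,0>
#6 <7,4,0>
#7 <8,4,0>
C:5↔7 J2 <8,4,1>
#8 <9,4,1>
PS:0↔6 J2 <9,4,2>
#9 <10,4,2>
R:3↔4 J1 <10,5,2>
PS:9↔0 J2 <10,5,3>
C:8↔9 J2 <10,5,4>
P:5↔8 J1 <10,6,4>
P:1↔6 J1 <10,7,4>
3×9 − 2×7 − 1×4 = 9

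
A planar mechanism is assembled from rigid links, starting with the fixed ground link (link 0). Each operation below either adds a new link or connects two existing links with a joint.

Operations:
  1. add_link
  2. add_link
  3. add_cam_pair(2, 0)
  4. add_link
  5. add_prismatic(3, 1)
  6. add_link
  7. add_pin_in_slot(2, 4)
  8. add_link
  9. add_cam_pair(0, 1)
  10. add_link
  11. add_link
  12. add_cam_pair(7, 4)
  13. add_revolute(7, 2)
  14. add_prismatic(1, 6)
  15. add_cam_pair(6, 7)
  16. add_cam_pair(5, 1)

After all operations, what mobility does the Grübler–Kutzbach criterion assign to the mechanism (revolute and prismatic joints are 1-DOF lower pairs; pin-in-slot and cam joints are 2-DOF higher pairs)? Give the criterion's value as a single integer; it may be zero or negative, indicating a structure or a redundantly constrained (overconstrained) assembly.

ground; <1,0,0>
#1 <2,0,0>
#2 <3,0,0>
C:2↔0 J2 <3,0,1>
#3 <4,0,1>
P:3↔1 J1 <4,1,1>
#4 <5,1,1>
PS:2↔4 J2 <5,1,2>
#5 <6,1,2>
C:0↔1 J2 <6,1,3>
#6 <7,1,3>
#7 <8,1,3>
C:7↔4 J2 <8,1,4>
R:7↔2 J1 <8,2,4>
P:1↔6 J1 <8,3,4>
C:6↔7 J2 <8,3,5>
C:5↔1 J2 <8,3,6>
3×7 − 2×3 − 1×6 = 9

M = 9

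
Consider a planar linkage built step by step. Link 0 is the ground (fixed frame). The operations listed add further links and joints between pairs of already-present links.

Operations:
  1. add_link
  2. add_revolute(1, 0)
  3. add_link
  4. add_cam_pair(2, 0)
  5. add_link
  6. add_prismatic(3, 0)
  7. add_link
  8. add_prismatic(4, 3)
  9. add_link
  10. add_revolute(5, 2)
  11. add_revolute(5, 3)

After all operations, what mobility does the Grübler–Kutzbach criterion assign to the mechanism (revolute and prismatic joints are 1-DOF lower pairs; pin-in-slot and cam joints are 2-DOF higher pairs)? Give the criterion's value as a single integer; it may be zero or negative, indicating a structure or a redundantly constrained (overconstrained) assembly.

M = 4

ground; <1,0,0>
#1 <2,0,0>
R:1↔0 J1 <2,1,0>
#2 <3,1,0>
C:2↔0 J2 <3,1,1>
#3 <4,1,1>
P:3↔0 J1 <4,2,1>
#4 <5,2,1>
P:4↔3 J1 <5,3,1>
#5 <6,3,1>
R:5↔2 J1 <6,4,1>
R:5↔3 J1 <6,5,1>
3×5 − 2×5 − 1×1 = 4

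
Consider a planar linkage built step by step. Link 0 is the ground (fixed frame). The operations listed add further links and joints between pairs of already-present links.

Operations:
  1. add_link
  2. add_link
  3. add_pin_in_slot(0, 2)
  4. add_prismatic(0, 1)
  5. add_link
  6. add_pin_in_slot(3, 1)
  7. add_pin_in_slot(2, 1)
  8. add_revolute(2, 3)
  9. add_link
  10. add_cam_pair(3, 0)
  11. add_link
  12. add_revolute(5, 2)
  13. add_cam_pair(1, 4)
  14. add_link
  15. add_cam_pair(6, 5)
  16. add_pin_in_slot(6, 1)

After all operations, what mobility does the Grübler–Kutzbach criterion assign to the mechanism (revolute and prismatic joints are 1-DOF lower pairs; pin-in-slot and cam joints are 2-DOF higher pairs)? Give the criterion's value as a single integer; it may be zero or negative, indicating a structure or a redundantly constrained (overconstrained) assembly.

M = 5

[1;0;0] (link 0 is ground)
L+ [2;0;0]
L+ [3;0;0]
PS(0,2)∈J2 [3;0;1]
P(0,1)∈J1 [3;1;1]
L+ [4;1;1]
PS(3,1)∈J2 [4;1;2]
PS(2,1)∈J2 [4;1;3]
R(2,3)∈J1 [4;2;3]
L+ [5;2;3]
C(3,0)∈J2 [5;2;4]
L+ [6;2;4]
R(5,2)∈J1 [6;3;4]
C(1,4)∈J2 [6;3;5]
L+ [7;3;5]
C(6,5)∈J2 [7;3;6]
PS(6,1)∈J2 [7;3;7]
mobility = 18 − 6 − 7 = 5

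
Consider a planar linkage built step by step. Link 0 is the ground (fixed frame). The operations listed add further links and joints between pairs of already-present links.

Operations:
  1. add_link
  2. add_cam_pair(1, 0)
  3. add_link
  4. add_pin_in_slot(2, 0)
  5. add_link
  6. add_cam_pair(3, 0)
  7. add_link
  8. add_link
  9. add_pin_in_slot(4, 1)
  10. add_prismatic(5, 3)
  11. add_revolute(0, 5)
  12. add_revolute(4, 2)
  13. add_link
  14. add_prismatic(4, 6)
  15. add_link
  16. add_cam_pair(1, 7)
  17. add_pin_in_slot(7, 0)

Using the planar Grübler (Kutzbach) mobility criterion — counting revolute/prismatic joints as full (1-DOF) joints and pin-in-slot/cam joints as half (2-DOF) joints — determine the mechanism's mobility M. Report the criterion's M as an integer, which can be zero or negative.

M = 7

link 0 = ground. State L|J1|J2 = 1|0|0
+link1  2|0|0
C(1,0) f=2→J2  2|0|1
+link2  3|0|1
PS(2,0) f=2→J2  3|0|2
+link3  4|0|2
C(3,0) f=2→J2  4|0|3
+link4  5|0|3
+link5  6|0|3
PS(4,1) f=2→J2  6|0|4
P(5,3) f=1→J1  6|1|4
R(0,5) f=1→J1  6|2|4
R(4,2) f=1→J1  6|3|4
+link6  7|3|4
P(4,6) f=1→J1  7|4|4
+link7  8|4|4
C(1,7) f=2→J2  8|4|5
PS(7,0) f=2→J2  8|4|6
M = 3(8−1)−2·4−6 = 21−8−6 = 7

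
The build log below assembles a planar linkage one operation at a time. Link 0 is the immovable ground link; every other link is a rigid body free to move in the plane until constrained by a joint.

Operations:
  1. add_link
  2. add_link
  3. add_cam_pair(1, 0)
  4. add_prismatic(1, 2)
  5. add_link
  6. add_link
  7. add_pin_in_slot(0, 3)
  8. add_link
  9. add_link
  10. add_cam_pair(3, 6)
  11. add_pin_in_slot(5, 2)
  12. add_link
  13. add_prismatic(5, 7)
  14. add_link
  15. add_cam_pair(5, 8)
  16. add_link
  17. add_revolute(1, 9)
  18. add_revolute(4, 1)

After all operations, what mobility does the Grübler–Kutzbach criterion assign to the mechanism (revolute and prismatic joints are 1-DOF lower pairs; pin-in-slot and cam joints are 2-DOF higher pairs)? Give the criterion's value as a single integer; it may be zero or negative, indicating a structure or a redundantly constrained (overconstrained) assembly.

(L,J1,J2)=(1,0,0); link0 fixed
link1: (2,0,0)
link2: (3,0,0)
C 1-0 [J2]: (3,0,1)
P 1-2 [J1]: (3,1,1)
link3: (4,1,1)
link4: (5,1,1)
PS 0-3 [J2]: (5,1,2)
link5: (6,1,2)
link6: (7,1,2)
C 3-6 [J2]: (7,1,3)
PS 5-2 [J2]: (7,1,4)
link7: (8,1,4)
P 5-7 [J1]: (8,2,4)
link8: (9,2,4)
C 5-8 [J2]: (9,2,5)
link9: (10,2,5)
R 1-9 [J1]: (10,3,5)
R 4-1 [J1]: (10,4,5)
Grübler: 3·9 − 2·4 − 5 = 14

M = 14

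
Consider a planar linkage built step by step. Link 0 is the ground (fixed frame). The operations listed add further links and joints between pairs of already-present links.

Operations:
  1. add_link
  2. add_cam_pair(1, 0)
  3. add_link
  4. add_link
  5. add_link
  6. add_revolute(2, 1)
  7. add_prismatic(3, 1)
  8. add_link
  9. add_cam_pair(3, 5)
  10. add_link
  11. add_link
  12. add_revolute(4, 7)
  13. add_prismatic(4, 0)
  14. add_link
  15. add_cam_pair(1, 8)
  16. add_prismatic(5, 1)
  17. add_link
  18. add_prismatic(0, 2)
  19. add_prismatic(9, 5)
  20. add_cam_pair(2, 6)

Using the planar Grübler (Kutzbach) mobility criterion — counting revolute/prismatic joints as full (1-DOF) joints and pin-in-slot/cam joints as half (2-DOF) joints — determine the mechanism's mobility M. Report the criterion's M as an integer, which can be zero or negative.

(L,J1,J2)=(1,0,0); link0 fixed
link1: (2,0,0)
C 1-0 [J2]: (2,0,1)
link2: (3,0,1)
link3: (4,0,1)
link4: (5,0,1)
R 2-1 [J1]: (5,1,1)
P 3-1 [J1]: (5,2,1)
link5: (6,2,1)
C 3-5 [J2]: (6,2,2)
link6: (7,2,2)
link7: (8,2,2)
R 4-7 [J1]: (8,3,2)
P 4-0 [J1]: (8,4,2)
link8: (9,4,2)
C 1-8 [J2]: (9,4,3)
P 5-1 [J1]: (9,5,3)
link9: (10,5,3)
P 0-2 [J1]: (10,6,3)
P 9-5 [J1]: (10,7,3)
C 2-6 [J2]: (10,7,4)
Grübler: 3·9 − 2·7 − 4 = 9

M = 9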